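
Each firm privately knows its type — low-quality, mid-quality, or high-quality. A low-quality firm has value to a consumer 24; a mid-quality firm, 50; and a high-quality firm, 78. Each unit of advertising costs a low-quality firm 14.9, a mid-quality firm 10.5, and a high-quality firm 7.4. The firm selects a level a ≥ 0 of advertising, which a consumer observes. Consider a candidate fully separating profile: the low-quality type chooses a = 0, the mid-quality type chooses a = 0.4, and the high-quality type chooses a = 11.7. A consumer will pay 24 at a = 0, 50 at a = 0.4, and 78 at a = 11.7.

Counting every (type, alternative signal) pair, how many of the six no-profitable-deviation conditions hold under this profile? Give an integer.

3

High-quality (own payoff 78 − 7.4×11.7 = -8.58): to a=0 gives 24 → profitable ✗; to a=0.4 gives 50 − 7.4×0.4 = 47.04 → profitable ✗.
Mid-quality (own payoff 50 − 10.5×0.4 = 45.8): to a=0 gives 24 → no gain ✓; to a=11.7 gives 78 − 10.5×11.7 = -44.85 → no gain ✓.
Low-quality (own payoff 24): to a=0.4 gives 50 − 14.9×0.4 = 44.04 → profitable ✗; to a=11.7 gives 78 − 14.9×11.7 = -96.33 → no gain ✓.
3 of the 6 constraints hold; not an equilibrium.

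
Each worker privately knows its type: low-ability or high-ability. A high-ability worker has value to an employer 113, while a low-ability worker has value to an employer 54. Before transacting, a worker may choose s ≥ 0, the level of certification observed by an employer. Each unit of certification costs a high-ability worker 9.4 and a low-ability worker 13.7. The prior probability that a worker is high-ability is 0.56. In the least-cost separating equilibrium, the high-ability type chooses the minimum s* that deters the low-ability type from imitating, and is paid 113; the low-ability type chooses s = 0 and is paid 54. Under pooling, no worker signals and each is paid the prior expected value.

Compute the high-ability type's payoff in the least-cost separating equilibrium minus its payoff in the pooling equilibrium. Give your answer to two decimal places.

-14.52

Least-cost separating signal: s* solves 54 = 113 − 13.7·s*, so s* = (113 − 54)/13.7 ≈ 4.3066.
High-ability type's separating payoff: 113 − 9.4 × s* = 113 − 9.4 × (113 − 54)/13.7 = 113 − 554.6/13.7 ≈ 72.5182.
Pooling payoff: 0.56 × 113 + 0.44 × 54 = 87.04.
Difference: 72.5182 − 87.04 = -14.5218, i.e. -14.52 to two decimal places.
The high-ability type would prefer the pooling outcome.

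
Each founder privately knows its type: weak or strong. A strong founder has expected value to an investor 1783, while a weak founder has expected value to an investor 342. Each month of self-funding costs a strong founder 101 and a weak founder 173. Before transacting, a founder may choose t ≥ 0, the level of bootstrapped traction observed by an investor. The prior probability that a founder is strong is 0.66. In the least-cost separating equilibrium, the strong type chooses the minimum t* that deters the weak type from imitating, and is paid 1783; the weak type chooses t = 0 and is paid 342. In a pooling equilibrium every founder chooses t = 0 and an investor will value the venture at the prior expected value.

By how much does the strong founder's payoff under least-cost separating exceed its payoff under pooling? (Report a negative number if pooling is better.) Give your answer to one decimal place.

-351.3

Least-cost separating signal: t* solves 342 = 1783 − 173·t*, so t* = (1783 − 342)/173 ≈ 8.3295.
Strong type's separating payoff: 1783 − 101 × t* = 1783 − 101 × (1783 − 342)/173 = 1783 − 145541/173 ≈ 941.723.
Pooling payoff: 0.66 × 1783 + 0.34 × 342 = 1293.06.
Difference: 941.723 − 1293.06 = -351.337, i.e. -351.3 to one decimal place.
The strong type would prefer the pooling outcome.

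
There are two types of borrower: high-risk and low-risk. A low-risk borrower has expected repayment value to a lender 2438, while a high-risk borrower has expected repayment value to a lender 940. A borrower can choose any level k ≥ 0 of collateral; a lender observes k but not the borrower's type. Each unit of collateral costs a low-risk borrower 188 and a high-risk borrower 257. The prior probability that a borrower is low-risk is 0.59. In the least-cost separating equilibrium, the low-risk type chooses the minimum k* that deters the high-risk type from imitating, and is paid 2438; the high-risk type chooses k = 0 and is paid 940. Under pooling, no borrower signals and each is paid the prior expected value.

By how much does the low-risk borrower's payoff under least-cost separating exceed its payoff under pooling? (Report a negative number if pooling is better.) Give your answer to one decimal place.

-481.6

Least-cost separating signal: k* solves 940 = 2438 − 257·k*, so k* = (2438 − 940)/257 ≈ 5.8288.
Low-risk type's separating payoff: 2438 − 188 × k* = 2438 − 188 × (2438 − 940)/257 = 2438 − 281624/257 ≈ 1342.187.
Pooling payoff: 0.59 × 2438 + 0.41 × 940 = 1823.82.
Difference: 1342.187 − 1823.82 = -481.633, i.e. -481.6 to one decimal place.
The low-risk type would prefer the pooling outcome.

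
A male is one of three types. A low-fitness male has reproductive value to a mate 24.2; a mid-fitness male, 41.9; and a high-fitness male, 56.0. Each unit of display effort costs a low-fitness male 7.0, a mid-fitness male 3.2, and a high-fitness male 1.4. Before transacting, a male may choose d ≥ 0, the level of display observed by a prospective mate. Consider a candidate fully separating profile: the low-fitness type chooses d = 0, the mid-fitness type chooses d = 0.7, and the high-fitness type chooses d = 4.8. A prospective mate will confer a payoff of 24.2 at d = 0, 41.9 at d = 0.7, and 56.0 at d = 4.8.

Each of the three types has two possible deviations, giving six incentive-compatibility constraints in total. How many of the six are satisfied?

Mid-fitness (own payoff 41.9 − 3.2×0.7 = 39.66): to d=0 gives 24.2 → no gain ✓; to d=4.8 gives 56.0 − 3.2×4.8 = 40.64 → profitable ✗.
High-fitness (own payoff 56.0 − 1.4×4.8 = 49.28): to d=0 gives 24.2 → no gain ✓; to d=0.7 gives 41.9 − 1.4×0.7 = 40.92 → no gain ✓.
Low-fitness (own payoff 24.2): to d=0.7 gives 41.9 − 7.0×0.7 = 37 → profitable ✗; to d=4.8 gives 56.0 − 7.0×4.8 = 22.4 → no gain ✓.
4 of the 6 constraints hold; not an equilibrium.

4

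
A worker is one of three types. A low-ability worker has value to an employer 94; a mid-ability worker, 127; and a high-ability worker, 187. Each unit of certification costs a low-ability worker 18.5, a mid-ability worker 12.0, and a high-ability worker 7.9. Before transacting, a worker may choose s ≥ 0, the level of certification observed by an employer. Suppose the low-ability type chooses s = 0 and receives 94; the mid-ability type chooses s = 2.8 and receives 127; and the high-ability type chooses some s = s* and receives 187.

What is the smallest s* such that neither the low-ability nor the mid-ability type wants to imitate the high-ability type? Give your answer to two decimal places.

Low-ability type (on-path payoff 94) won't mimic when 94 ≥ 187 − 18.5·s*, i.e. s* ≥ 5.03.
Mid-ability type (on-path payoff 127 − 12.0×2.8 = 93.4) won't mimic when 93.4 ≥ 187 − 12.0·s*, i.e. s* ≥ 7.80.
Both must hold, so s* = max(5.03, 7.80) = 7.80. The mid-ability type's constraint binds.

7.80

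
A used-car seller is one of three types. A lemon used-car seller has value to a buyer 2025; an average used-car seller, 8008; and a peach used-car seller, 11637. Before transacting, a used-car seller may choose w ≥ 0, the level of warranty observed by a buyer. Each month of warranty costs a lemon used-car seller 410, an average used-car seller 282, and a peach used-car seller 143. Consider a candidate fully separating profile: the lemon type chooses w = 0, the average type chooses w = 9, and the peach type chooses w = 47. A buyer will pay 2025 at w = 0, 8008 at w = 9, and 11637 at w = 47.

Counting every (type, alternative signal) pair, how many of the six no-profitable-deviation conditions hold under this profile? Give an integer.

Peach (own payoff 11637 − 143×47 = 4916): to w=0 gives 2025 → no gain ✓; to w=9 gives 8008 − 143×9 = 6721 → profitable ✗.
Average (own payoff 8008 − 282×9 = 5470): to w=0 gives 2025 → no gain ✓; to w=47 gives 11637 − 282×47 = -1617 → no gain ✓.
Lemon (own payoff 2025): to w=9 gives 8008 − 410×9 = 4318 → profitable ✗; to w=47 gives 11637 − 410×47 = -7633 → no gain ✓.
4 of the 6 constraints hold; not an equilibrium.

4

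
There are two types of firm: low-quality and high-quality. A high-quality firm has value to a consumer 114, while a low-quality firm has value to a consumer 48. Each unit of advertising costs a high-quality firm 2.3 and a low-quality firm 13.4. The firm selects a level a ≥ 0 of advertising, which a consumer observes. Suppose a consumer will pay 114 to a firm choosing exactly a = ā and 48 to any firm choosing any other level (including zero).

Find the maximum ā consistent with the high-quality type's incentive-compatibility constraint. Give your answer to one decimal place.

28.7

Choosing ā yields the high-quality type 114 − 2.3·ā; choosing zero yields 48.
The high-quality type is indifferent at 114 − 2.3·ā = 48, i.e. ā = (114 − 48) / 2.3 ≈ 28.7.
For any ā above 28.7 the high-quality type would rather pool at zero, so separation collapses.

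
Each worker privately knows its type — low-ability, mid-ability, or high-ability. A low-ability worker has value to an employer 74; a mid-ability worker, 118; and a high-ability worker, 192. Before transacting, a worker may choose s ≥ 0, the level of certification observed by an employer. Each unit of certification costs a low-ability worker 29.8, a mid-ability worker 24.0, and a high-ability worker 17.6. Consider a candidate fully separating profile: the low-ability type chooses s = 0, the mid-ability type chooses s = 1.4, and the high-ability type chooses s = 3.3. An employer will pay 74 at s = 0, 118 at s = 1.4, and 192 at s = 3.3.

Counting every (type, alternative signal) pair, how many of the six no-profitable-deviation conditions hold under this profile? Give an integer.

3

High-ability (own payoff 192 − 17.6×3.3 = 133.92): to s=0 gives 74 → no gain ✓; to s=1.4 gives 118 − 17.6×1.4 = 93.36 → no gain ✓.
Mid-ability (own payoff 118 − 24.0×1.4 = 84.4): to s=0 gives 74 → no gain ✓; to s=3.3 gives 192 − 24.0×3.3 = 112.8 → profitable ✗.
Low-ability (own payoff 74): to s=1.4 gives 118 − 29.8×1.4 = 76.28 → profitable ✗; to s=3.3 gives 192 − 29.8×3.3 = 93.66 → profitable ✗.
3 of the 6 constraints hold; not an equilibrium.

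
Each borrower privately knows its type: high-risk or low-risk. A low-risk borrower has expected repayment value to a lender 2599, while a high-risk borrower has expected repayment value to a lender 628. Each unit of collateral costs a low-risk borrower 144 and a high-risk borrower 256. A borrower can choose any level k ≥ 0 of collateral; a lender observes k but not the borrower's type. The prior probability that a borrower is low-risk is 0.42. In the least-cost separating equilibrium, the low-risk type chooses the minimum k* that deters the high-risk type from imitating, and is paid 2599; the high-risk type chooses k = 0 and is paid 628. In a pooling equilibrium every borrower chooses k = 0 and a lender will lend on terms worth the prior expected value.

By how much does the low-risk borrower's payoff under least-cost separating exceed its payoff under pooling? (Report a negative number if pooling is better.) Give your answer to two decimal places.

Least-cost separating signal: k* solves 628 = 2599 − 256·k*, so k* = (2599 − 628)/256 ≈ 7.6992.
Low-risk type's separating payoff: 2599 − 144 × k* = 2599 − 144 × (2599 − 628)/256 = 2599 − 283824/256 = 1490.3125.
Pooling payoff: 0.42 × 2599 + 0.58 × 628 = 1455.82.
Difference: 1490.3125 − 1455.82 = 34.4925, i.e. 34.49 to two decimal places.
The low-risk type prefers to separate.

34.49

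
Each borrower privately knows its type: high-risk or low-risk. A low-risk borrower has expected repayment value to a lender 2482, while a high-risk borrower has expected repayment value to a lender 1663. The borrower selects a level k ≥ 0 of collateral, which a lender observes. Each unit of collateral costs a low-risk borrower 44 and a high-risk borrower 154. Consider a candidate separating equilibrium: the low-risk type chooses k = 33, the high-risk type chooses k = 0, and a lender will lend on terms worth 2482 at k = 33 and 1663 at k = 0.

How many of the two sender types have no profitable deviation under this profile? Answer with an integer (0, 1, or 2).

1

High-risk type: stay at 0 → 1663; mimic → 2482 − 154 × 33 = -2600. IC holds (1663 ≥ -2600).
Low-risk type: signal → 2482 − 44 × 33 = 1030; deviate to 0 → 1663. IC fails (1030 < 1663).
1 of 2 constraints hold, so this profile is not an equilibrium.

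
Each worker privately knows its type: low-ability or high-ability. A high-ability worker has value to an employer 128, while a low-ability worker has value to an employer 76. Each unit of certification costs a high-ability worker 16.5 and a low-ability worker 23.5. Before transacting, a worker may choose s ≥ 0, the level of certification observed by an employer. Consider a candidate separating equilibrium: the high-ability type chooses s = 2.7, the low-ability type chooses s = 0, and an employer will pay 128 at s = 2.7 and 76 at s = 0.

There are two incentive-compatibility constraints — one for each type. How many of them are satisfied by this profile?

2

High-ability type: signal → 128 − 16.5 × 2.7 = 83.45; deviate to 0 → 76. IC holds (83.45 ≥ 76).
Low-ability type: stay at 0 → 76; mimic → 128 − 23.5 × 2.7 = 64.55. IC holds (76 ≥ 64.55).
2 of 2 constraints hold, so this is a separating equilibrium.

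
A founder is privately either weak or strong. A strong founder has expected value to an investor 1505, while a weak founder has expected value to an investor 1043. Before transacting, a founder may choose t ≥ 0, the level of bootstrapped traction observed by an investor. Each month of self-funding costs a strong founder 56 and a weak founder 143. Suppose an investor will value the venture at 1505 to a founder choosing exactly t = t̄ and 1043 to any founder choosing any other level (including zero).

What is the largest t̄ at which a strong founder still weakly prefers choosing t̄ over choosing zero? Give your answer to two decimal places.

Choosing t̄ yields the strong type 1505 − 56·t̄; choosing zero yields 1043.
The strong type is indifferent at 1505 − 56·t̄ = 1043, i.e. t̄ = (1505 − 1043) / 56 = 8.25.
For any t̄ above 8.25 the strong type would rather pool at zero, so separation collapses.

8.25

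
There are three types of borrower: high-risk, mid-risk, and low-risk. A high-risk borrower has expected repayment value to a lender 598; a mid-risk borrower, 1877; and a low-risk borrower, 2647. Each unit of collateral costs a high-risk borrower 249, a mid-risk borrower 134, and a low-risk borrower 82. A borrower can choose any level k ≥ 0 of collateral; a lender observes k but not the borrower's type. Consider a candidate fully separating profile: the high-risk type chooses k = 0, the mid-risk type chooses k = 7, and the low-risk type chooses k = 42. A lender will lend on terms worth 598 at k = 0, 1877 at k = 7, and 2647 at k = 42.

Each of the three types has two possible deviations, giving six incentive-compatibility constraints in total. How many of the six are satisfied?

Low-risk (own payoff 2647 − 82×42 = -797): to k=0 gives 598 → profitable ✗; to k=7 gives 1877 − 82×7 = 1303 → profitable ✗.
Mid-risk (own payoff 1877 − 134×7 = 939): to k=0 gives 598 → no gain ✓; to k=42 gives 2647 − 134×42 = -2981 → no gain ✓.
High-risk (own payoff 598): to k=7 gives 1877 − 249×7 = 134 → no gain ✓; to k=42 gives 2647 − 249×42 = -7811 → no gain ✓.
4 of the 6 constraints hold; not an equilibrium.

4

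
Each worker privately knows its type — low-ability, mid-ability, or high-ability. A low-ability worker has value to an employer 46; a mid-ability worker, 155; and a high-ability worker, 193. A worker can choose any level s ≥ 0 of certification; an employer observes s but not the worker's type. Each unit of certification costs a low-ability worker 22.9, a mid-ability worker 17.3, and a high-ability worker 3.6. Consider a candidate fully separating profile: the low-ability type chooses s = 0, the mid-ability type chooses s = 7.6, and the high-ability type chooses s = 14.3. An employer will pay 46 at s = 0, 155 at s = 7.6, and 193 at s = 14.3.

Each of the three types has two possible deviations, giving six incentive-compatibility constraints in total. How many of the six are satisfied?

5

Low-ability (own payoff 46): to s=7.6 gives 155 − 22.9×7.6 = -19.04 → no gain ✓; to s=14.3 gives 193 − 22.9×14.3 = -134.47 → no gain ✓.
Mid-ability (own payoff 155 − 17.3×7.6 = 23.52): to s=0 gives 46 → profitable ✗; to s=14.3 gives 193 − 17.3×14.3 = -54.39 → no gain ✓.
High-ability (own payoff 193 − 3.6×14.3 = 141.52): to s=0 gives 46 → no gain ✓; to s=7.6 gives 155 − 3.6×7.6 = 127.64 → no gain ✓.
5 of the 6 constraints hold; not an equilibrium.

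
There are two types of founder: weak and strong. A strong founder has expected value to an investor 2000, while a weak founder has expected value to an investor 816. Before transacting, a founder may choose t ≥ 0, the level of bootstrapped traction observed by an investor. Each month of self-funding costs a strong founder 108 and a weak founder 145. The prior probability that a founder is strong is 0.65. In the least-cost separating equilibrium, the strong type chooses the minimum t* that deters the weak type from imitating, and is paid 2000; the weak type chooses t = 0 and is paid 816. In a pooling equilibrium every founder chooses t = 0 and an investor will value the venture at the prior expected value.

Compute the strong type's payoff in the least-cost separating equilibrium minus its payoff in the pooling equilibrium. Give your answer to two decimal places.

-467.48

Least-cost separating signal: t* solves 816 = 2000 − 145·t*, so t* = (2000 − 816)/145 ≈ 8.1655.
Strong type's separating payoff: 2000 − 108 × t* = 2000 − 108 × (2000 − 816)/145 = 2000 − 127872/145 ≈ 1118.1241.
Pooling payoff: 0.65 × 2000 + 0.35 × 816 = 1585.6.
Difference: 1118.1241 − 1585.6 = -467.4759, i.e. -467.48 to two decimal places.
The strong type would prefer the pooling outcome.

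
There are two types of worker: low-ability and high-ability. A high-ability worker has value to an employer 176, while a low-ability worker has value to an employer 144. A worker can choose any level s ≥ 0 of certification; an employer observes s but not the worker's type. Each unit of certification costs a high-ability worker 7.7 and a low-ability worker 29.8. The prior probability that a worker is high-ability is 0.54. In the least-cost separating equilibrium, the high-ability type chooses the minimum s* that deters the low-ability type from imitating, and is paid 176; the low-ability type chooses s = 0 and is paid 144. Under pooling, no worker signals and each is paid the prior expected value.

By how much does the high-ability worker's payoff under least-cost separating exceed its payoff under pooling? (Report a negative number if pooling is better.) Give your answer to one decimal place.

6.5

Least-cost separating signal: s* solves 144 = 176 − 29.8·s*, so s* = (176 − 144)/29.8 ≈ 1.0738.
High-ability type's separating payoff: 176 − 7.7 × s* = 176 − 7.7 × (176 − 144)/29.8 = 176 − 246.4/29.8 ≈ 167.732.
Pooling payoff: 0.54 × 176 + 0.46 × 144 = 161.28.
Difference: 167.732 − 161.28 = 6.452, i.e. 6.5 to one decimal place.
The high-ability type prefers to separate.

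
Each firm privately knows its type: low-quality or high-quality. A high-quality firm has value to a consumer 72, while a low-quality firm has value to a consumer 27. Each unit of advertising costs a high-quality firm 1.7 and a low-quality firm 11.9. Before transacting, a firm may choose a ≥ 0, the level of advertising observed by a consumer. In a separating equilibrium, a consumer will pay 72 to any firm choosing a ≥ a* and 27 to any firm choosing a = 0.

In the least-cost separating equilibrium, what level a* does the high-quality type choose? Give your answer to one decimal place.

3.8

A low-quality firm choosing a = 0 receives 27.
Imitating at a* instead would pay 72 at cost 11.9·a*, netting 72 − 11.9·a*.
Indifference: 27 = 72 − 11.9·a*, so a* = (72 − 27) / 11.9 ≈ 3.8.
At a* the low-quality type's incentive constraint just binds; the high-quality type strictly prefers a* since its per-unit cost is lower.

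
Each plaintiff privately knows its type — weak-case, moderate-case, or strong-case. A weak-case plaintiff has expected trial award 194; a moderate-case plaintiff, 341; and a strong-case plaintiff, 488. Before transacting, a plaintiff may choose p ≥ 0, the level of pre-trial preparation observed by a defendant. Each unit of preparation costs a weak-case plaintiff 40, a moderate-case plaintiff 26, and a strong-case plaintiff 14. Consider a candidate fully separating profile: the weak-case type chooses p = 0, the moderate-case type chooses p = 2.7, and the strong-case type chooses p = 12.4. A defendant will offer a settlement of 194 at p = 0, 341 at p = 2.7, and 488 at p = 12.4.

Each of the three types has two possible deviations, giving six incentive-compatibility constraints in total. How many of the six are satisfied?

Strong-case (own payoff 488 − 14×12.4 = 314.4): to p=0 gives 194 → no gain ✓; to p=2.7 gives 341 − 14×2.7 = 303.2 → no gain ✓.
Moderate-case (own payoff 341 − 26×2.7 = 270.8): to p=0 gives 194 → no gain ✓; to p=12.4 gives 488 − 26×12.4 = 165.6 → no gain ✓.
Weak-case (own payoff 194): to p=2.7 gives 341 − 40×2.7 = 233 → profitable ✗; to p=12.4 gives 488 − 40×12.4 = -8 → no gain ✓.
5 of the 6 constraints hold; not an equilibrium.

5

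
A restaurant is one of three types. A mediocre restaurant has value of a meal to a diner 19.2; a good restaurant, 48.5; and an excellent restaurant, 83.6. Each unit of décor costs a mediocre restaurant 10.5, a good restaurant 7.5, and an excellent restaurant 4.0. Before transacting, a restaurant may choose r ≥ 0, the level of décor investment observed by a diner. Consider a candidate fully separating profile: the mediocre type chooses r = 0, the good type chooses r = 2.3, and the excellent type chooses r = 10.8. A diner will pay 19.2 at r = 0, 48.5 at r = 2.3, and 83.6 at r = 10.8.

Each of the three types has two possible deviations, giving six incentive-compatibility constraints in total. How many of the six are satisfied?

Excellent (own payoff 83.6 − 4.0×10.8 = 40.4): to r=0 gives 19.2 → no gain ✓; to r=2.3 gives 48.5 − 4.0×2.3 = 39.3 → no gain ✓.
Mediocre (own payoff 19.2): to r=2.3 gives 48.5 − 10.5×2.3 = 24.35 → profitable ✗; to r=10.8 gives 83.6 − 10.5×10.8 = -29.8 → no gain ✓.
Good (own payoff 48.5 − 7.5×2.3 = 31.25): to r=0 gives 19.2 → no gain ✓; to r=10.8 gives 83.6 − 7.5×10.8 = 2.6 → no gain ✓.
5 of the 6 constraints hold; not an equilibrium.

5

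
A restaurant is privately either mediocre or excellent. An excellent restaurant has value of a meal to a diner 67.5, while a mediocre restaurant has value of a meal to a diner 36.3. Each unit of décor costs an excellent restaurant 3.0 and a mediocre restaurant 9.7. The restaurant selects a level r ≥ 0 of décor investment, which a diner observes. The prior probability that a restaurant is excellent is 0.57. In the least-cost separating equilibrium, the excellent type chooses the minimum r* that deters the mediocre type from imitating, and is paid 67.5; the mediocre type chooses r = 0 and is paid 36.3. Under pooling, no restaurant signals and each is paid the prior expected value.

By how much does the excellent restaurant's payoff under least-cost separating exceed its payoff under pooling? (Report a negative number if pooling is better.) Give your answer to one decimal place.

Least-cost separating signal: r* solves 36.3 = 67.5 − 9.7·r*, so r* = (67.5 − 36.3)/9.7 ≈ 3.2165.
Excellent type's separating payoff: 67.5 − 3.0 × r* = 67.5 − 3.0 × (67.5 − 36.3)/9.7 = 67.5 − 93.6/9.7 ≈ 57.851.
Pooling payoff: 0.57 × 67.5 + 0.43 × 36.3 = 54.084.
Difference: 57.851 − 54.084 = 3.767, i.e. 3.8 to one decimal place.
The excellent type prefers to separate.

3.8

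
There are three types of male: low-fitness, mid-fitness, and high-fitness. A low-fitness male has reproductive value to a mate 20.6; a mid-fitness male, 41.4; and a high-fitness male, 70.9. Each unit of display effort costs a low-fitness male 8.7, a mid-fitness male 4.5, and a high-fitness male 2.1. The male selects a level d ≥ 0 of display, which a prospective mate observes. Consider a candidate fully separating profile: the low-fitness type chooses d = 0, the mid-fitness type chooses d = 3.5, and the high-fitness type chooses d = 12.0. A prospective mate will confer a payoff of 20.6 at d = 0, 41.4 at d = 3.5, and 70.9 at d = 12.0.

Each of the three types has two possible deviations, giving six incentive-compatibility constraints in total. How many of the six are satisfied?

Mid-fitness (own payoff 41.4 − 4.5×3.5 = 25.65): to d=0 gives 20.6 → no gain ✓; to d=12.0 gives 70.9 − 4.5×12.0 = 16.9 → no gain ✓.
Low-fitness (own payoff 20.6): to d=3.5 gives 41.4 − 8.7×3.5 = 10.95 → no gain ✓; to d=12.0 gives 70.9 − 8.7×12.0 = -33.5 → no gain ✓.
High-fitness (own payoff 70.9 − 2.1×12.0 = 45.7): to d=0 gives 20.6 → no gain ✓; to d=3.5 gives 41.4 − 2.1×3.5 = 34.05 → no gain ✓.
6 of the 6 constraints hold; this profile is a separating equilibrium.

6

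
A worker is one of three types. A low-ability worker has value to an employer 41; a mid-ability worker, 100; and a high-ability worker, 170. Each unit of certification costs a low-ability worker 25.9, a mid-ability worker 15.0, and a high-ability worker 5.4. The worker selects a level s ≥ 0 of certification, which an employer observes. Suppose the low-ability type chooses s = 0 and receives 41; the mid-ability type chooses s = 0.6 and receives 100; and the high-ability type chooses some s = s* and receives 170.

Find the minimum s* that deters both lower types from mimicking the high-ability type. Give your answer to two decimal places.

5.27

Mid-ability type (on-path payoff 100 − 15.0×0.6 = 91) won't mimic when 91 ≥ 170 − 15.0·s*, i.e. s* ≥ 5.27.
Low-ability type (on-path payoff 41) won't mimic when 41 ≥ 170 − 25.9·s*, i.e. s* ≥ 4.98.
Both must hold, so s* = max(4.98, 5.27) = 5.27. The mid-ability type's constraint binds.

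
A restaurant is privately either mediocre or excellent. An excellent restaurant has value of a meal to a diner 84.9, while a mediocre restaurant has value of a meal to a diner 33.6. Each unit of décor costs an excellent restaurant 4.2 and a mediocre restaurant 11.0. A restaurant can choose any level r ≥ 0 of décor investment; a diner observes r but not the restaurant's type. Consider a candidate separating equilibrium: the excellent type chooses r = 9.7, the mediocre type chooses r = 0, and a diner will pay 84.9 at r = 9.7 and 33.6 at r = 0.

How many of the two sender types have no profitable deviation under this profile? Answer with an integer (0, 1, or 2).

Excellent type: signal → 84.9 − 4.2 × 9.7 = 44.16; deviate to 0 → 33.6. IC holds (44.16 ≥ 33.6).
Mediocre type: stay at 0 → 33.6; mimic → 84.9 − 11.0 × 9.7 = -21.8. IC holds (33.6 ≥ -21.8).
2 of 2 constraints hold, so this is a separating equilibrium.

2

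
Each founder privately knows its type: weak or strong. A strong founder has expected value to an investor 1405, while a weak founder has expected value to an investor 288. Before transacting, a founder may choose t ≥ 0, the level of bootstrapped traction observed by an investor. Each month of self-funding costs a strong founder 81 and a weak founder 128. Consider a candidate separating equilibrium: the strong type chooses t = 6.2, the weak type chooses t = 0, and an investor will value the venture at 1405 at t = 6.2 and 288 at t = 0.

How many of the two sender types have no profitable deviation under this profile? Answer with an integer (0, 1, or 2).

1

Weak type: stay at 0 → 288; mimic → 1405 − 128 × 6.2 = 611.4. IC fails (288 < 611.4).
Strong type: signal → 1405 − 81 × 6.2 = 902.8; deviate to 0 → 288. IC holds (902.8 ≥ 288).
1 of 2 constraints hold, so this profile is not an equilibrium.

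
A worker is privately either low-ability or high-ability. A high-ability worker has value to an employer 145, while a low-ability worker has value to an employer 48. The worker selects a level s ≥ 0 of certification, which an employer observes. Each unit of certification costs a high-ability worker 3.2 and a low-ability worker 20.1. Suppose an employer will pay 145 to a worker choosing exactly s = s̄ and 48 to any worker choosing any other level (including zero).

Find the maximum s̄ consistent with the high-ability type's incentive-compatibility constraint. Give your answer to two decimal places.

Choosing s̄ yields the high-ability type 145 − 3.2·s̄; choosing zero yields 48.
The high-ability type is indifferent at 145 − 3.2·s̄ = 48, i.e. s̄ = (145 − 48) / 3.2 ≈ 30.31.
For any s̄ above 30.31 the high-ability type would rather pool at zero, so separation collapses.

30.31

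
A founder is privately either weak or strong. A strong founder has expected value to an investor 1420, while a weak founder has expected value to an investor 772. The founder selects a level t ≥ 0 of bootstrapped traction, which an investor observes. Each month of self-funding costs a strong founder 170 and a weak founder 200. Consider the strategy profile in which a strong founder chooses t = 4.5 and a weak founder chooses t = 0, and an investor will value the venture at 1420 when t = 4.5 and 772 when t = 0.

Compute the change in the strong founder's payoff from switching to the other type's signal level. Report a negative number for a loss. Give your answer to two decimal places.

117.00

Playing t = 4.5 the strong founder receives 1420 − 170 × 4.5 = 655.
Deviating to t = 0 yields 772 instead.
Gain from deviating: 772 − 655 = 117.00.
The gain is positive, so the strong type's incentive-compatibility constraint is violated — this profile is not a separating equilibrium.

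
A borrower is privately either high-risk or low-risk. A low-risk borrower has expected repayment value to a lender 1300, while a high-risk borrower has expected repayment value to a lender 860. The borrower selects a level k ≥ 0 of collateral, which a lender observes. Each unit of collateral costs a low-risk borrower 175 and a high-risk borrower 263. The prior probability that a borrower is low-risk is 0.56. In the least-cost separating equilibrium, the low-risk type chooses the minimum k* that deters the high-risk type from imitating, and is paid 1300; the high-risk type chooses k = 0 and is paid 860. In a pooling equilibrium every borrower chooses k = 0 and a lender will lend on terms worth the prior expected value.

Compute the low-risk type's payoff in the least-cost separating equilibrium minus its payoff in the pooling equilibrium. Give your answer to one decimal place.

Least-cost separating signal: k* solves 860 = 1300 − 263·k*, so k* = (1300 − 860)/263 ≈ 1.6730.
Low-risk type's separating payoff: 1300 − 175 × k* = 1300 − 175 × (1300 − 860)/263 = 1300 − 77000/263 ≈ 1007.224.
Pooling payoff: 0.56 × 1300 + 0.44 × 860 = 1106.4.
Difference: 1007.224 − 1106.4 = -99.176, i.e. -99.2 to one decimal place.
The low-risk type would prefer the pooling outcome.

-99.2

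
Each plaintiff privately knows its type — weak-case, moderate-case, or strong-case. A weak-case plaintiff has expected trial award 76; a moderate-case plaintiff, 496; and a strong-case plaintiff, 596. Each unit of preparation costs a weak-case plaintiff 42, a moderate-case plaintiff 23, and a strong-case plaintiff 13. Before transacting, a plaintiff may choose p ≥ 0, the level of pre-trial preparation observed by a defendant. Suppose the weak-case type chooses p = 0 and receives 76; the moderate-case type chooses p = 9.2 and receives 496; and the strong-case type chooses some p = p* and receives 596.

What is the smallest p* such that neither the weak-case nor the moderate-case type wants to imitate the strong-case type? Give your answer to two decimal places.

Weak-case type (on-path payoff 76) won't mimic when 76 ≥ 596 − 42·p*, i.e. p* ≥ 12.38.
Moderate-case type (on-path payoff 496 − 23×9.2 = 284.4) won't mimic when 284.4 ≥ 596 − 23·p*, i.e. p* ≥ 13.55.
Both must hold, so p* = max(12.38, 13.55) = 13.55. The moderate-case type's constraint binds.

13.55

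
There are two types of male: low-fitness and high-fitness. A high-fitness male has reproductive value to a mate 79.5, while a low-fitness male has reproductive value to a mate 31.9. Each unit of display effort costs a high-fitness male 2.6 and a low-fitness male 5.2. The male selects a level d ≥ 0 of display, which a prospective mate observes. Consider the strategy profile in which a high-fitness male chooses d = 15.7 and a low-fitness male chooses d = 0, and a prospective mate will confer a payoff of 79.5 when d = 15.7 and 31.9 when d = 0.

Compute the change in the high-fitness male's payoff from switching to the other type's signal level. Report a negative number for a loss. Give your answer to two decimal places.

-6.78

Playing d = 15.7 the high-fitness male receives 79.5 − 2.6 × 15.7 = 38.68.
Deviating to d = 0 yields 31.9 instead.
Gain from deviating: 31.9 − 38.68 = -6.78.
The gain is negative, so the high-fitness type's incentive-compatibility constraint is satisfied.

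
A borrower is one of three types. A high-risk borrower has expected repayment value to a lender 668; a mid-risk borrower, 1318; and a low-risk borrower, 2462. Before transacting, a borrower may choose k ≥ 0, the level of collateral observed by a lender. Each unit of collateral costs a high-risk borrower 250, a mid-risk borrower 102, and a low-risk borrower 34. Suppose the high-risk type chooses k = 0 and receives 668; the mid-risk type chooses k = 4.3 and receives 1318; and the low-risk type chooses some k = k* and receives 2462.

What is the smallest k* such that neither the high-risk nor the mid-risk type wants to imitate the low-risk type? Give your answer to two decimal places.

15.52

Mid-risk type (on-path payoff 1318 − 102×4.3 = 879.4) won't mimic when 879.4 ≥ 2462 − 102·k*, i.e. k* ≥ 15.52.
High-risk type (on-path payoff 668) won't mimic when 668 ≥ 2462 − 250·k*, i.e. k* ≥ 7.18.
Both must hold, so k* = max(7.18, 15.52) = 15.52. The mid-risk type's constraint binds.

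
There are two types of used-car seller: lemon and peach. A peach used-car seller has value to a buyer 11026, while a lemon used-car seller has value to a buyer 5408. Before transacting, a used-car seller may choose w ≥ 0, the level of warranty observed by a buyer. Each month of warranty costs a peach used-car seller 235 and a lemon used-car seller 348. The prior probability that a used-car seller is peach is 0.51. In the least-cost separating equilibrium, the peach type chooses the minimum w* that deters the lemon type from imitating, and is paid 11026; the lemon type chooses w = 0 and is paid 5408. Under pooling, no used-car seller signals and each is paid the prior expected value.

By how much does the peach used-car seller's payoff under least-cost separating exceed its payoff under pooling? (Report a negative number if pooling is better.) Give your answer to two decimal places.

-1040.94

Least-cost separating signal: w* solves 5408 = 11026 − 348·w*, so w* = (11026 − 5408)/348 ≈ 16.1437.
Peach type's separating payoff: 11026 − 235 × w* = 11026 − 235 × (11026 − 5408)/348 = 11026 − 1320230/348 ≈ 7232.2356.
Pooling payoff: 0.51 × 11026 + 0.49 × 5408 = 8273.18.
Difference: 7232.2356 − 8273.18 = -1040.9444, i.e. -1040.94 to two decimal places.
The peach type would prefer the pooling outcome.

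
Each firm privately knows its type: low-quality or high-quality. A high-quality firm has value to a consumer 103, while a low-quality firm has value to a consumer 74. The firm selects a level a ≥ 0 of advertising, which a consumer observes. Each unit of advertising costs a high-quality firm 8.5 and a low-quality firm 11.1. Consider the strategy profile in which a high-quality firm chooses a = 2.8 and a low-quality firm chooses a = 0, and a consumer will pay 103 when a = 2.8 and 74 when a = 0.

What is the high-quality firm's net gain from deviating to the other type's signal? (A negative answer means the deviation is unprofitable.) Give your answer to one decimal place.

-5.2

Playing a = 2.8 the high-quality firm receives 103 − 8.5 × 2.8 = 79.2.
Deviating to a = 0 yields 74 instead.
Gain from deviating: 74 − 79.2 = -5.2.
The gain is negative, so the high-quality type's incentive-compatibility constraint is satisfied.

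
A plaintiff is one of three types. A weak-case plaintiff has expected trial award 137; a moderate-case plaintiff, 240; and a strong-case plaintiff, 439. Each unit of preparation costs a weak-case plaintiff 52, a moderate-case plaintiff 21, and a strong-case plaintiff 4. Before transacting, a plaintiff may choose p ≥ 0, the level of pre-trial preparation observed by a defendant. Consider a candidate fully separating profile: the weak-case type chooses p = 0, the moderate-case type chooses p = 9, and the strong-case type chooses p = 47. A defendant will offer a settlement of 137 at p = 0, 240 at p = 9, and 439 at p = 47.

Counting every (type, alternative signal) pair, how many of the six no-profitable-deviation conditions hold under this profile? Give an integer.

5

Strong-case (own payoff 439 − 4×47 = 251): to p=0 gives 137 → no gain ✓; to p=9 gives 240 − 4×9 = 204 → no gain ✓.
Weak-case (own payoff 137): to p=9 gives 240 − 52×9 = -228 → no gain ✓; to p=47 gives 439 − 52×47 = -2005 → no gain ✓.
Moderate-case (own payoff 240 − 21×9 = 51): to p=0 gives 137 → profitable ✗; to p=47 gives 439 − 21×47 = -548 → no gain ✓.
5 of the 6 constraints hold; not an equilibrium.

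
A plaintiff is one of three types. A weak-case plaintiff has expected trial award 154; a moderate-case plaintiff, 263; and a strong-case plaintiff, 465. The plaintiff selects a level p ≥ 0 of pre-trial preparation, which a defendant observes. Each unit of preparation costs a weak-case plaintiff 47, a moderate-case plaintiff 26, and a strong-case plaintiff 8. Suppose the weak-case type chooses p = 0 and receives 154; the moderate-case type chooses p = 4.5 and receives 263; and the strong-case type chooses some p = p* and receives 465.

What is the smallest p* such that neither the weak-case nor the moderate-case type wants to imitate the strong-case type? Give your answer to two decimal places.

12.27

Weak-case type (on-path payoff 154) won't mimic when 154 ≥ 465 − 47·p*, i.e. p* ≥ 6.62.
Moderate-case type (on-path payoff 263 − 26×4.5 = 146) won't mimic when 146 ≥ 465 − 26·p*, i.e. p* ≥ 12.27.
Both must hold, so p* = max(6.62, 12.27) = 12.27. The moderate-case type's constraint binds.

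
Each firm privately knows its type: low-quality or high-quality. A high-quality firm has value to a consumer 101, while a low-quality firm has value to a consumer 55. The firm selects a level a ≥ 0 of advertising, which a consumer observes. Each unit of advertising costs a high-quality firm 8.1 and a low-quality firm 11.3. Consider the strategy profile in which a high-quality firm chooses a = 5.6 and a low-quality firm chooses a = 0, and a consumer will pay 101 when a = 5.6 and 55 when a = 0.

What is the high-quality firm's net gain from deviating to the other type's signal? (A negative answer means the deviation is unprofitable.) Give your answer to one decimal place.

Playing a = 5.6 the high-quality firm receives 101 − 8.1 × 5.6 = 55.64.
Deviating to a = 0 yields 55 instead.
Gain from deviating: 55 − 55.64 = -0.64, i.e. -0.6 to one decimal place.
The gain is negative, so the high-quality type's incentive-compatibility constraint is satisfied.

-0.6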